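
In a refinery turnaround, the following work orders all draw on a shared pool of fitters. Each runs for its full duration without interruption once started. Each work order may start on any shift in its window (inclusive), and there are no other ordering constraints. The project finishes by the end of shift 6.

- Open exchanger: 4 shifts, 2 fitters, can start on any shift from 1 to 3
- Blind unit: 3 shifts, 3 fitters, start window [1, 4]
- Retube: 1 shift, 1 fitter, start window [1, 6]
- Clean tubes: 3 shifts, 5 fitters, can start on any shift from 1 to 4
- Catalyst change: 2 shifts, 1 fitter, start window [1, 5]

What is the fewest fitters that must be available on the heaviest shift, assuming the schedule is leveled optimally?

Early-start (Open exchanger@1, Blind unit@1, Retube@1, Clean tubes@1, Catalyst change@1) gives peak 12: s1:12  s2:11  s3:10  s4:2  s5:0  s6:0.
Shift Clean tubes→4.
Schedule Open exchanger@1, Blind unit@1, Retube@1, Clean tubes@4, Catalyst change@1: s1:7  s2:6  s3:5  s4:7  s5:5  s6:5 — peak 7.

7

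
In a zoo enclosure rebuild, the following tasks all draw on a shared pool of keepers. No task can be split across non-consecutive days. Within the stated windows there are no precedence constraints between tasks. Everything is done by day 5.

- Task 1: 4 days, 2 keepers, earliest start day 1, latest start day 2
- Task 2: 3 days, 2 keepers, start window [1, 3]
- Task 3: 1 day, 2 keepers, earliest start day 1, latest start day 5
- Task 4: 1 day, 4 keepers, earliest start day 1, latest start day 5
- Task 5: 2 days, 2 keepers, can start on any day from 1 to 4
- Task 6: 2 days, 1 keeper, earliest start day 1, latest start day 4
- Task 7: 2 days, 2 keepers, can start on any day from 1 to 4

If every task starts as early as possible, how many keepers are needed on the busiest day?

15

Early-start schedule: Task 1@1, Task 2@1, Task 3@1, Task 4@1, Task 5@1, Task 6@1, Task 7@1.
Load per day: day 1: 15, day 2: 9, day 3: 4, day 4: 2, day 5: 0.
Peak is 15.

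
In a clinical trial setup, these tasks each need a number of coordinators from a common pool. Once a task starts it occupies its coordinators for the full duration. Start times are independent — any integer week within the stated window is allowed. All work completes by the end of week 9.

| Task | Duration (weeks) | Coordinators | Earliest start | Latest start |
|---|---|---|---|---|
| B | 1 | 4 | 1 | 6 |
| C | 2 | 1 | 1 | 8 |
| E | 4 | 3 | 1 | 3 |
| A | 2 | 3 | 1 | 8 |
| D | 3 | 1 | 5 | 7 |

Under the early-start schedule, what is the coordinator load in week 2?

7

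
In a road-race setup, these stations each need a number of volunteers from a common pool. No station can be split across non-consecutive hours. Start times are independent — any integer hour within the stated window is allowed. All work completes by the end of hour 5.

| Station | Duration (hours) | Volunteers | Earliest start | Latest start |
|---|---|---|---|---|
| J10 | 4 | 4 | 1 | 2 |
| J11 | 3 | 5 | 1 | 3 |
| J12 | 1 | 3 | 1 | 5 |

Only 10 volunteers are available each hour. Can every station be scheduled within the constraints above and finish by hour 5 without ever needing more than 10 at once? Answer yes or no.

yes

Schedule J10@1, J11@1, J12@4: h1:9  h2:9  h3:9  h4:7  h5:0 — peak 9 ≤ 10.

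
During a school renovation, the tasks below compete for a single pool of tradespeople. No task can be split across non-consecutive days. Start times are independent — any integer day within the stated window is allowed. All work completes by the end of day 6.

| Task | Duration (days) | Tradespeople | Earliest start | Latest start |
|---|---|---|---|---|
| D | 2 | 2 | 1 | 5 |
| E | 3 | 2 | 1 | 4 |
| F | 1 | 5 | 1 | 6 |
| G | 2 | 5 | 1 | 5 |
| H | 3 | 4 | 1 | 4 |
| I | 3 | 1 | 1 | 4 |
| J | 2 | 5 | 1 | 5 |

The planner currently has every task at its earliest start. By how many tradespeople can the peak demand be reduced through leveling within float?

14

Early-start peak: d1:24  d2:19  d3:7  d4:0  d5:0  d6:0 ⇒ 24.
Leveled (D@1, E@1, F@1, G@2, H@4, I@1, J@4): d1:10  d2:10  d3:8  d4:9  d5:9  d6:4 ⇒ 10.
Reduction 24 − 10 = 14.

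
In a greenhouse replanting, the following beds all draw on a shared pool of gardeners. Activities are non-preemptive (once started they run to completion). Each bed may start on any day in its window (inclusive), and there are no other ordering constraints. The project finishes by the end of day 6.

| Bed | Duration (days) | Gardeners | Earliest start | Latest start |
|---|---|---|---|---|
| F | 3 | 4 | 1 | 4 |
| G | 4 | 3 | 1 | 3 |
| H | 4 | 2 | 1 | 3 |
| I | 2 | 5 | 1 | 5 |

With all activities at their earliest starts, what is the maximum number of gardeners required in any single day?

14

Early-start schedule: F@1, G@1, H@1, I@1.
Load per day: day 1: 14, day 2: 14, day 3: 9, day 4: 5, day 5: 0, day 6: 0.
Peak is 14.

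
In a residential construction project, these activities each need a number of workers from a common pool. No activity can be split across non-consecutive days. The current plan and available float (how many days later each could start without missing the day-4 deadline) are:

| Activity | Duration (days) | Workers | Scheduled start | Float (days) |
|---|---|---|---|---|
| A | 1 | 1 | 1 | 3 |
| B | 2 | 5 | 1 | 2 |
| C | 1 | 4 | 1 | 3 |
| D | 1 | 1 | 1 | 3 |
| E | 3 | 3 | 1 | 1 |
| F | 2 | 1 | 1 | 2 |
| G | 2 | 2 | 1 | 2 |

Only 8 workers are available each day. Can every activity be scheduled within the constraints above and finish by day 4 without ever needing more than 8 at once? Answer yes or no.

yes

Schedule A@1, B@3, C@1, D@2, E@2, F@1, G@1: d1:8  d2:7  d3:8  d4:8 — peak 8 ≤ 8.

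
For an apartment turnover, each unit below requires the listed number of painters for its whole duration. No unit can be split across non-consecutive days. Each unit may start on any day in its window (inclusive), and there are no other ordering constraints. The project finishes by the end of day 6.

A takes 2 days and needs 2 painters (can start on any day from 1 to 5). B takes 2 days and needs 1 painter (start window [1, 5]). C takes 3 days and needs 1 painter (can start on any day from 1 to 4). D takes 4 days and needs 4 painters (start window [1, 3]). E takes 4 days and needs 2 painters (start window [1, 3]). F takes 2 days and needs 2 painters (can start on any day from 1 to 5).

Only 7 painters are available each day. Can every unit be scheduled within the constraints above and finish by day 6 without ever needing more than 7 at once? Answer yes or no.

Schedule A@1, B@1, C@1, D@3, E@1, F@5: d1:6  d2:6  d3:7  d4:6  d5:6  d6:6 — peak 7 ≤ 7.

yes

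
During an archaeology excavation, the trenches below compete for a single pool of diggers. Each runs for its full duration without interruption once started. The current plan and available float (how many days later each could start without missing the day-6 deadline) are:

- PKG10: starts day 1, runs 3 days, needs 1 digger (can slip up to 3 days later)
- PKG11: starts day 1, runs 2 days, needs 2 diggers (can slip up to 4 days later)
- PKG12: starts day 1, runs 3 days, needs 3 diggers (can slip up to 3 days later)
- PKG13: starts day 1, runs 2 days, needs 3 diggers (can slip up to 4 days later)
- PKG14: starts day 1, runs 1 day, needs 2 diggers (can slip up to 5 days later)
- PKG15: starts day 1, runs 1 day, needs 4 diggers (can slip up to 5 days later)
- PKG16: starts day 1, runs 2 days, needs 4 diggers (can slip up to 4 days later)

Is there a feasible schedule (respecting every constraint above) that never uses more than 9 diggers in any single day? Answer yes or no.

Schedule PKG10@1, PKG11@1, PKG12@1, PKG13@3, PKG14@5, PKG15@4, PKG16@5: d1:6  d2:6  d3:7  d4:7  d5:6  d6:4 — peak 7 ≤ 9.

yes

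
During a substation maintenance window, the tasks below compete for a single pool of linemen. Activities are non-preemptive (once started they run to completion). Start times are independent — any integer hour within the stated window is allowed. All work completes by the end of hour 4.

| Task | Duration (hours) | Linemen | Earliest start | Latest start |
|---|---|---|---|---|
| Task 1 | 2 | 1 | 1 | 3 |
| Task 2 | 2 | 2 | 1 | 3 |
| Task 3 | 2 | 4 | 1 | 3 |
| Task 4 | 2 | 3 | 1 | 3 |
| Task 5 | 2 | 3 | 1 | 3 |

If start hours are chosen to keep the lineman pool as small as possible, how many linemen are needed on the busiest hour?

Early-start (Task 1@1, Task 2@1, Task 3@1, Task 4@1, Task 5@1) gives peak 13: h1:13  h2:13  h3:0  h4:0.
Shift Task 4→3, Task 5→3.
Schedule Task 1@1, Task 2@1, Task 3@1, Task 4@3, Task 5@3: h1:7  h2:7  h3:6  h4:6 — peak 7.
Total lineman-hours = 26 over 4 hours ⇒ peak ≥ ⌈26/4⌉ = 7, so 7 is optimal.

7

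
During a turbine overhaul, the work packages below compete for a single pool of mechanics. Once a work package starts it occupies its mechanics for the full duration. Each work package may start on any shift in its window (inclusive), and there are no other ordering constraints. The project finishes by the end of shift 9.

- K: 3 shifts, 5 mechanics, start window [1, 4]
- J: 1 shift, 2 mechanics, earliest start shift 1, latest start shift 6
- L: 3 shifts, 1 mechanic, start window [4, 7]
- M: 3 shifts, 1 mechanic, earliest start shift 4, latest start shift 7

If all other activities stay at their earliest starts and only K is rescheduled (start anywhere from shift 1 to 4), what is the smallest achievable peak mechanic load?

7

K@1: s1:7  s2:5  s3:5  s4:2  s5:2  s6:2  s7:0  s8:0  s9:0 → peak 7
K@2: s1:2  s2:5  s3:5  s4:7  s5:2  s6:2  s7:0  s8:0  s9:0 → peak 7
K@3: s1:2  s2:0  s3:5  s4:7  s5:7  s6:2  s7:0  s8:0  s9:0 → peak 7
K@4: s1:2  s2:0  s3:0  s4:7  s5:7  s6:7  s7:0  s8:0  s9:0 → peak 7
Best is K@1, peak 7.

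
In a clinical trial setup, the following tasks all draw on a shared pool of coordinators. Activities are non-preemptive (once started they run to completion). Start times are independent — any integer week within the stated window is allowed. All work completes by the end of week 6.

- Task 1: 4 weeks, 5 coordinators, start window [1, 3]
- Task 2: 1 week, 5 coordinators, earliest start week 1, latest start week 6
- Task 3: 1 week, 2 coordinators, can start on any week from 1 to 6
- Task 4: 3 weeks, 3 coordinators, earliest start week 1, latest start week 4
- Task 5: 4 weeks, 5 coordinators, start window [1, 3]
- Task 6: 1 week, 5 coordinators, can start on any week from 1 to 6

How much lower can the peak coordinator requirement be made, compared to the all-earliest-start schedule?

12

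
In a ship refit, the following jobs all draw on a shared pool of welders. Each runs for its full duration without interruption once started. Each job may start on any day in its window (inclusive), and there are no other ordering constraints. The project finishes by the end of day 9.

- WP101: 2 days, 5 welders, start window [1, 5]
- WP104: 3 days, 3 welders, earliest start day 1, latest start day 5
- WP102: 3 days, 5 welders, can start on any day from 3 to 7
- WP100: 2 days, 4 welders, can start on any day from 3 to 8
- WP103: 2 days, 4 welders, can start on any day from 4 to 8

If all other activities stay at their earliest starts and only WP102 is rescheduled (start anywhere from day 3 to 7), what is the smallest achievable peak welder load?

WP102@3: d1:8  d2:8  d3:12  d4:13  d5:9  d6:0  d7:0  d8:0  d9:0 → peak 13
WP102@4: d1:8  d2:8  d3:7  d4:13  d5:9  d6:5  d7:0  d8:0  d9:0 → peak 13
WP102@5: d1:8  d2:8  d3:7  d4:8  d5:9  d6:5  d7:5  d8:0  d9:0 → peak 9
WP102@6: d1:8  d2:8  d3:7  d4:8  d5:4  d6:5  d7:5  d8:5  d9:0 → peak 8
WP102@7: d1:8  d2:8  d3:7  d4:8  d5:4  d6:0  d7:5  d8:5  d9:5 → peak 8
Best is WP102@6, peak 8.

8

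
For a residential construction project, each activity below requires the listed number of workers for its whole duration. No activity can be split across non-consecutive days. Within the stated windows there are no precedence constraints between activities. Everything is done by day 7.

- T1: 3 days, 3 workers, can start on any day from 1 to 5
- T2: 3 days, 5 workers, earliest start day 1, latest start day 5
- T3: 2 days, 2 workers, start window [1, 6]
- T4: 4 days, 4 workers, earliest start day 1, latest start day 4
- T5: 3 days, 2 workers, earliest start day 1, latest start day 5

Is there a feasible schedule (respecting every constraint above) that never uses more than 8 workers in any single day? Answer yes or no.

yes

Schedule T1@1, T2@1, T3@4, T4@4, T5@4: d1:8  d2:8  d3:8  d4:8  d5:8  d6:6  d7:4 — peak 8 ≤ 8.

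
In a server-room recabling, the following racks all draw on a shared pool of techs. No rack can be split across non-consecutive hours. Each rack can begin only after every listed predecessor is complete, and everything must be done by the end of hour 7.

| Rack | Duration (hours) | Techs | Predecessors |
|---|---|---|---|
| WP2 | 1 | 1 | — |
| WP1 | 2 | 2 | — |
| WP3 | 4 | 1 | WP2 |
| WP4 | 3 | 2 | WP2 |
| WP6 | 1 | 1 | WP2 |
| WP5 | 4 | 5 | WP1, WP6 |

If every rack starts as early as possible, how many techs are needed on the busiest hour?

8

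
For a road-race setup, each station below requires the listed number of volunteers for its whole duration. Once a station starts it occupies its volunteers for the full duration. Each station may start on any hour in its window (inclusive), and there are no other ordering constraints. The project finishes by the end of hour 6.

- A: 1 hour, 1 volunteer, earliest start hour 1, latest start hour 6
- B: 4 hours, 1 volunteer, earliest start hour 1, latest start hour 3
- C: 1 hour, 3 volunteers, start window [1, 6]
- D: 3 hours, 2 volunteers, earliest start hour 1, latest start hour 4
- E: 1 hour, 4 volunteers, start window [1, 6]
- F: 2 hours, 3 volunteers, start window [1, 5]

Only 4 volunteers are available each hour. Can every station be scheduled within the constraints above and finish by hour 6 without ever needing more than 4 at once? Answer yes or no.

no

The minimum achievable peak is 5; 4 < 5, so no feasible schedule stays within the cap.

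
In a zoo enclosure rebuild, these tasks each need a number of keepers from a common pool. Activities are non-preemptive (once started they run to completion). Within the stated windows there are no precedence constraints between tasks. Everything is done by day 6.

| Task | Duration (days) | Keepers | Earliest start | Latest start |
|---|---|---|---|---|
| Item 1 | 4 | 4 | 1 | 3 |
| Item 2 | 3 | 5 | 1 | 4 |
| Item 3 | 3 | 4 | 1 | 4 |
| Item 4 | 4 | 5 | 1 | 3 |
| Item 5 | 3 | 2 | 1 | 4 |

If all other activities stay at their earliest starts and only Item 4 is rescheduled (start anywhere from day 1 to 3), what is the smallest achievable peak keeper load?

20

Item 4@1: d1:20  d2:20  d3:20  d4:9  d5:0  d6:0 → peak 20
Item 4@2: d1:15  d2:20  d3:20  d4:9  d5:5  d6:0 → peak 20
Item 4@3: d1:15  d2:15  d3:20  d4:9  d5:5  d6:5 → peak 20
Best is Item 4@1, peak 20.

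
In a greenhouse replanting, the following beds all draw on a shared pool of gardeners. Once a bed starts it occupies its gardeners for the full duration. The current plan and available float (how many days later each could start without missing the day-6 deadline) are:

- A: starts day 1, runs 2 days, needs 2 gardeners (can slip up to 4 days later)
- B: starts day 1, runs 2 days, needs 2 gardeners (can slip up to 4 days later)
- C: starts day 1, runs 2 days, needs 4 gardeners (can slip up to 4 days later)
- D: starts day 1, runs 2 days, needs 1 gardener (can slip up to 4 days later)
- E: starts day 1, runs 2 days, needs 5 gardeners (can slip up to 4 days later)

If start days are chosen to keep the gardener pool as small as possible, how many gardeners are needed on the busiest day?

Early-start (A@1, B@1, C@1, D@1, E@1) gives peak 14: d1:14  d2:14  d3:0  d4:0  d5:0  d6:0.
Shift C→3, E→5.
Schedule A@1, B@1, C@3, D@1, E@5: d1:5  d2:5  d3:4  d4:4  d5:5  d6:5 — peak 5.
Total gardener-days = 28 over 6 days ⇒ peak ≥ ⌈28/6⌉ = 5, so 5 is optimal.

5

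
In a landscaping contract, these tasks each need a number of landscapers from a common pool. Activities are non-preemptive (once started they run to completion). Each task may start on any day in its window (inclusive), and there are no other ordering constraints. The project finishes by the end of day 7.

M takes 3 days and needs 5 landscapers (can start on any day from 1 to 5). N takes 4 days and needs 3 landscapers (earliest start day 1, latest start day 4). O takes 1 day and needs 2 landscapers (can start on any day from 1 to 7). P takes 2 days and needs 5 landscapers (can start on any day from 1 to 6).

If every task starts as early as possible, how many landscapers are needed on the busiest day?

Early-start schedule: M@1, N@1, O@1, P@1.
Load per day: day 1: 15, day 2: 13, day 3: 8, day 4: 3, day 5: 0, day 6: 0, day 7: 0.
Peak is 15.

15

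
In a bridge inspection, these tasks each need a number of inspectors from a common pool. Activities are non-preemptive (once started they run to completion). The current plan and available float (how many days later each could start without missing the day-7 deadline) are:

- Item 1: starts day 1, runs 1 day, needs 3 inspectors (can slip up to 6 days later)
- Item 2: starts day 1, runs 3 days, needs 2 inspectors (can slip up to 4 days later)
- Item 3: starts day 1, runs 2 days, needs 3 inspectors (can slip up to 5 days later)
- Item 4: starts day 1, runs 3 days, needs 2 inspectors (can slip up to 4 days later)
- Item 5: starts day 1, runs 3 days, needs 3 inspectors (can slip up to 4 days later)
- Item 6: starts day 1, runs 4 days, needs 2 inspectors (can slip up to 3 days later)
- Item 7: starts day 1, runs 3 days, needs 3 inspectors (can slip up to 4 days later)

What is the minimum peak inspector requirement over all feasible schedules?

8

Early-start (Item 1@1, Item 2@1, Item 3@1, Item 4@1, Item 5@1, Item 6@1, Item 7@1) gives peak 18: d1:18  d2:15  d3:12  d4:2  d5:0  d6:0  d7:0.
Shift Item 4→2, Item 5→3, Item 6→4, Item 7→5.
Schedule Item 1@1, Item 2@1, Item 3@1, Item 4@2, Item 5@3, Item 6@4, Item 7@5: d1:8  d2:7  d3:7  d4:7  d5:8  d6:5  d7:5 — peak 8.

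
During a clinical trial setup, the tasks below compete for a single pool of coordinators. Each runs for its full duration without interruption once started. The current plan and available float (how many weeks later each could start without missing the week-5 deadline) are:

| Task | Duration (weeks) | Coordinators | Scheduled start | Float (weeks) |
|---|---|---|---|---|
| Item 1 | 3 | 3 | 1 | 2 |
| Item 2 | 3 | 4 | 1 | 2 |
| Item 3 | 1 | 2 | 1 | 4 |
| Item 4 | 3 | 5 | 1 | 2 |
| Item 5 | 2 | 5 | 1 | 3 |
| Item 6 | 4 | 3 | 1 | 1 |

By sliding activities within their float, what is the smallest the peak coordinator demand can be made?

15

Early-start (Item 1@1, Item 2@1, Item 3@1, Item 4@1, Item 5@1, Item 6@1) gives peak 22: w1:22  w2:20  w3:15  w4:3  w5:0.
Shift Item 5→4, Item 6→2.
Schedule Item 1@1, Item 2@1, Item 3@1, Item 4@1, Item 5@4, Item 6@2: w1:14  w2:15  w3:15  w4:8  w5:8 — peak 15.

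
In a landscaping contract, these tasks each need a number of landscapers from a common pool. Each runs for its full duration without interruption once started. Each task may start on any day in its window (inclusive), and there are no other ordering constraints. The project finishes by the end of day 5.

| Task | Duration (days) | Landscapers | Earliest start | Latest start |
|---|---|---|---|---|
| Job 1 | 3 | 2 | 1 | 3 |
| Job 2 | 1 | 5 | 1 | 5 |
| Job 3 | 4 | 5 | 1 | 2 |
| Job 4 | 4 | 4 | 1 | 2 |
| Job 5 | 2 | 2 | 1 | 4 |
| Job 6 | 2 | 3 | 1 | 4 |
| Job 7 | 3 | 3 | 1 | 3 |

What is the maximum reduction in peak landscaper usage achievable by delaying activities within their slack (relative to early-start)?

Early-start peak: d1:24  d2:19  d3:14  d4:9  d5:0 ⇒ 24.
Leveled (Job 1@1, Job 2@1, Job 3@2, Job 4@1, Job 5@4, Job 6@1, Job 7@3): d1:14  d2:14  d3:14  d4:14  d5:10 ⇒ 14.
Reduction 24 − 14 = 10.

10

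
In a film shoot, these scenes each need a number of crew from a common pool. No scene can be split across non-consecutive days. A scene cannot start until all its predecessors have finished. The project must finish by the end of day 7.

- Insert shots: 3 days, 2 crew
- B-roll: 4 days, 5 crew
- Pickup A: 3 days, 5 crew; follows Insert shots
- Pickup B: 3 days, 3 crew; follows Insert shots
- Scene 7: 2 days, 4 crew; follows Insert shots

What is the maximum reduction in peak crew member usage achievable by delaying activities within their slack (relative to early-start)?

Early-start peak: d1:7  d2:7  d3:7  d4:17  d5:12  d6:8  d7:0 ⇒ 17.
Leveled (Insert shots@1, B-roll@1, Pickup A@4, Pickup B@5, Scene 7@5): d1:7  d2:7  d3:7  d4:10  d5:12  d6:12  d7:3 ⇒ 12.
Reduction 17 − 12 = 5.

5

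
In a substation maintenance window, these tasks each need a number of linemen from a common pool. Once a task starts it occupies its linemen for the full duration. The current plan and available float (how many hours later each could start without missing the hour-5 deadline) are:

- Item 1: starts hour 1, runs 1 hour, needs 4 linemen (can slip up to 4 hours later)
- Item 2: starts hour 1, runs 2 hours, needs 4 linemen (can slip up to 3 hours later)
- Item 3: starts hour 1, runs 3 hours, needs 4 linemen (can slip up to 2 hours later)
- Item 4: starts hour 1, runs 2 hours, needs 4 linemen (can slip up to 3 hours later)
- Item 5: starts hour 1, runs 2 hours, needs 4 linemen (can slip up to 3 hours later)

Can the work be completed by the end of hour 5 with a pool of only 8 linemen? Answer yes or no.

Schedule Item 1@1, Item 2@1, Item 3@3, Item 4@2, Item 5@4: h1:8  h2:8  h3:8  h4:8  h5:8 — peak 8 ≤ 8.

yes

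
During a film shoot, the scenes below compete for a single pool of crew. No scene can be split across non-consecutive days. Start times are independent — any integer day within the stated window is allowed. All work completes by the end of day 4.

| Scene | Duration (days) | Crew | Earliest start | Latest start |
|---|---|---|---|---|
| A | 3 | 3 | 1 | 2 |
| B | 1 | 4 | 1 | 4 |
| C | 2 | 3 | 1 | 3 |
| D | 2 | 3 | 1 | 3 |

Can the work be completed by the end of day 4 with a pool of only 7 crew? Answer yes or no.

Schedule A@1, B@4, C@1, D@3: d1:6  d2:6  d3:6  d4:7 — peak 7 ≤ 7.

yes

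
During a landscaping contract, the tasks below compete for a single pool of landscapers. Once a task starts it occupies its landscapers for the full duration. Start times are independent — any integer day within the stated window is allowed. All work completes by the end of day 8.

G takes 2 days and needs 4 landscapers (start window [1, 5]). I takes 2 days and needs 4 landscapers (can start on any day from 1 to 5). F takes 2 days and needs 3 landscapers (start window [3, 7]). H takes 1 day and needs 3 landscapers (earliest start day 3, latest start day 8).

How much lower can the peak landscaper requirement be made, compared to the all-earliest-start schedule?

4

Early-start peak: d1:8  d2:8  d3:6  d4:3  d5:0  d6:0  d7:0  d8:0 ⇒ 8.
Leveled (G@1, I@3, F@5, H@7): d1:4  d2:4  d3:4  d4:4  d5:3  d6:3  d7:3  d8:0 ⇒ 4.
Reduction 8 − 4 = 4.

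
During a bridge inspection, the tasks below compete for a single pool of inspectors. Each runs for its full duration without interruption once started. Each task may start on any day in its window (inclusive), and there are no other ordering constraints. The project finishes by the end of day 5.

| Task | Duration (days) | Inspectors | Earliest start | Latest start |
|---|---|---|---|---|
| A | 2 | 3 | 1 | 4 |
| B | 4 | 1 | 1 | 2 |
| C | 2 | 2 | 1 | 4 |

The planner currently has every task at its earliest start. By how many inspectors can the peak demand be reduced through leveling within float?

2

Early-start peak: d1:6  d2:6  d3:1  d4:1  d5:0 ⇒ 6.
Leveled (A@1, B@1, C@3): d1:4  d2:4  d3:3  d4:3  d5:0 ⇒ 4.
Reduction 6 − 4 = 2.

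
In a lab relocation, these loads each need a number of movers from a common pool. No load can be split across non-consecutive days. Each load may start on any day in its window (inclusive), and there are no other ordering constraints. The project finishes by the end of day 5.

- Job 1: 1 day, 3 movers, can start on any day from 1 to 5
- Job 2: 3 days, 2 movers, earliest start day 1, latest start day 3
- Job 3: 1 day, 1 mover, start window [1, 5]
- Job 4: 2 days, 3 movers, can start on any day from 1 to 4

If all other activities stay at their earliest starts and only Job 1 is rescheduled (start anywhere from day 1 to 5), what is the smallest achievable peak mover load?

6

Job 1@1: d1:9  d2:5  d3:2  d4:0  d5:0 → peak 9
Job 1@2: d1:6  d2:8  d3:2  d4:0  d5:0 → peak 8
Job 1@3: d1:6  d2:5  d3:5  d4:0  d5:0 → peak 6
Job 1@4: d1:6  d2:5  d3:2  d4:3  d5:0 → peak 6
Job 1@5: d1:6  d2:5  d3:2  d4:0  d5:3 → peak 6
Best is Job 1@3, peak 6.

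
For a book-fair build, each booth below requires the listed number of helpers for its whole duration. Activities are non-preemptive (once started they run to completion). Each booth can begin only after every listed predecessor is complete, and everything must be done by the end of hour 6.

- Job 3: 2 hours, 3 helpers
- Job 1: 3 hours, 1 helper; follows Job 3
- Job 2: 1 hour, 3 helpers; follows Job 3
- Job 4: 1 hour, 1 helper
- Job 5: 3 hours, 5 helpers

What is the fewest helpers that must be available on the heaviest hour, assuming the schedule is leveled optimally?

Early-start (Job 3@1, Job 1@3, Job 2@3, Job 4@1, Job 5@1) gives peak 9: h1:9  h2:8  h3:9  h4:1  h5:1  h6:0.
Shift Job 5→4.
Schedule Job 3@1, Job 1@3, Job 2@3, Job 4@1, Job 5@4: h1:4  h2:3  h3:4  h4:6  h5:6  h6:5 — peak 6.

6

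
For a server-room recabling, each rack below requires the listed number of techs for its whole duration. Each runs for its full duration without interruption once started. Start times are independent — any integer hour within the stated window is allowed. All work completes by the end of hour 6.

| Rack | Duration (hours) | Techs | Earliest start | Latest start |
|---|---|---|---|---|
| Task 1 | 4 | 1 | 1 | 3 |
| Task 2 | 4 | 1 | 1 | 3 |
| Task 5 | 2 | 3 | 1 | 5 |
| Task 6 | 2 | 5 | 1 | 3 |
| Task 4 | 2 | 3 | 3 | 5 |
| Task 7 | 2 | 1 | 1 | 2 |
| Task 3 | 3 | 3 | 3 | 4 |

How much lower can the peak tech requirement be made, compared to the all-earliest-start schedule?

3

Early-start peak: h1:11  h2:11  h3:8  h4:8  h5:3  h6:0 ⇒ 11.
Leveled (Task 1@1, Task 2@1, Task 5@3, Task 6@1, Task 4@5, Task 7@1, Task 3@3): h1:8  h2:8  h3:8  h4:8  h5:6  h6:3 ⇒ 8.
Reduction 11 − 8 = 3.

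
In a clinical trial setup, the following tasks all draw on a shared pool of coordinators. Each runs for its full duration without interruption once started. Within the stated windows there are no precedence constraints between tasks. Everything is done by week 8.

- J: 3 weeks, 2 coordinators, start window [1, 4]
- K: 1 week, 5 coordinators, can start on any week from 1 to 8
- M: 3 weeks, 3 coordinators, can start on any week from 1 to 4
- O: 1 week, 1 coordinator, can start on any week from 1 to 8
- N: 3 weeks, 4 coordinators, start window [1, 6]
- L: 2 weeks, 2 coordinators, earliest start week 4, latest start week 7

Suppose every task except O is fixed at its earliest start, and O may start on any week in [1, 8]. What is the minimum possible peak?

14

O@1: w1:15  w2:9  w3:9  w4:2  w5:2  w6:0  w7:0  w8:0 → peak 15
O@2: w1:14  w2:10  w3:9  w4:2  w5:2  w6:0  w7:0  w8:0 → peak 14
O@3: w1:14  w2:9  w3:10  w4:2  w5:2  w6:0  w7:0  w8:0 → peak 14
O@4: w1:14  w2:9  w3:9  w4:3  w5:2  w6:0  w7:0  w8:0 → peak 14
O@5: w1:14  w2:9  w3:9  w4:2  w5:3  w6:0  w7:0  w8:0 → peak 14
O@6: w1:14  w2:9  w3:9  w4:2  w5:2  w6:1  w7:0  w8:0 → peak 14
O@7: w1:14  w2:9  w3:9  w4:2  w5:2  w6:0  w7:1  w8:0 → peak 14
O@8: w1:14  w2:9  w3:9  w4:2  w5:2  w6:0  w7:0  w8:1 → peak 14
Best is O@2, peak 14.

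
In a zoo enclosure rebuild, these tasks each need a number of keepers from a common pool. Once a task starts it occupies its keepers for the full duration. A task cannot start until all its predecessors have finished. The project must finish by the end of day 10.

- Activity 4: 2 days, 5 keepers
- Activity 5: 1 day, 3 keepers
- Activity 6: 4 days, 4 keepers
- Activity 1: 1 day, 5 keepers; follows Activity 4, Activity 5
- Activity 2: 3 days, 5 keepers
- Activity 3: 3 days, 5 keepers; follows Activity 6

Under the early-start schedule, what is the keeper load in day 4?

At early start, day 4 has: Activity 6.
Demand: 4 = 4.

4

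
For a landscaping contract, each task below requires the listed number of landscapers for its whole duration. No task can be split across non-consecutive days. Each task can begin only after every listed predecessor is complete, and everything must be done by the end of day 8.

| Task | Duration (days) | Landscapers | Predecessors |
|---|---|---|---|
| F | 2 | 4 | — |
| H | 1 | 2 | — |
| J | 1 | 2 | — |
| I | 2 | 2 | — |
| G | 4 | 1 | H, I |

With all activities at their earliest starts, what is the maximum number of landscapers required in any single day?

10

Early-start schedule: F@1, H@1, J@1, I@1, G@3.
Load per day: day 1: 10, day 2: 6, day 3: 1, day 4: 1, day 5: 1, day 6: 1, day 7: 0, day 8: 0.
Peak is 10.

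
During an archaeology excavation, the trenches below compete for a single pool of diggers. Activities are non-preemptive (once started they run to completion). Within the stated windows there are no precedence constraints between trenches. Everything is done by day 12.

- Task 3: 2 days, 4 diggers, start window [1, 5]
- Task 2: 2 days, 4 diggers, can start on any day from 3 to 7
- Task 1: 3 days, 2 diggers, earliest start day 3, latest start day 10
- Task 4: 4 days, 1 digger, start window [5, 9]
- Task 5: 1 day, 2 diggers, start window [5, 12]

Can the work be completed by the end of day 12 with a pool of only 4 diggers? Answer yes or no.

Schedule Task 3@1, Task 2@3, Task 1@5, Task 4@5, Task 5@8: d1:4  d2:4  d3:4  d4:4  d5:3  d6:3  d7:3  d8:3  d9:0  d10:0  d11:0  d12:0 — peak 4 ≤ 4.

yes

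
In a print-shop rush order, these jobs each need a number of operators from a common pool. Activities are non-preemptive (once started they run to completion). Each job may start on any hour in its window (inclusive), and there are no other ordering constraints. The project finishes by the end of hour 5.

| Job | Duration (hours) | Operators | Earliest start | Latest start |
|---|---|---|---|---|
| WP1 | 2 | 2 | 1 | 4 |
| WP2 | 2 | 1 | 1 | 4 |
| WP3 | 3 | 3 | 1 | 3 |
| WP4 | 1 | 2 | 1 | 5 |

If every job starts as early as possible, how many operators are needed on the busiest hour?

8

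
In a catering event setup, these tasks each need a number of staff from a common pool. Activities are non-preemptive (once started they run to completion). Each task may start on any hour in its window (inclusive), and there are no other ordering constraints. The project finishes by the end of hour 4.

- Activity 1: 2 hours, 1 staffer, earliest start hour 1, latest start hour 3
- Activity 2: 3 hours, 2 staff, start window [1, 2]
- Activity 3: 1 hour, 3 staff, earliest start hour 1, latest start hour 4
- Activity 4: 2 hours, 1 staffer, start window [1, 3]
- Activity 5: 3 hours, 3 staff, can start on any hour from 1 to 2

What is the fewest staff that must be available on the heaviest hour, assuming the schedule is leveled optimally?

6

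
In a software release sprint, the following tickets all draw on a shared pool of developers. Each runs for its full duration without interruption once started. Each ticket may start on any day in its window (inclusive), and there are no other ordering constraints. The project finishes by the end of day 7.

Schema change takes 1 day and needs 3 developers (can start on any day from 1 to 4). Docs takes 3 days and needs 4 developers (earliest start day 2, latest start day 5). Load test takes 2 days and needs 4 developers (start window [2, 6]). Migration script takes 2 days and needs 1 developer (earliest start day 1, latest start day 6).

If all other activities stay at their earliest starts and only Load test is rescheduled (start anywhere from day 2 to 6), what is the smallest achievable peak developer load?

Load test@2: d1:4  d2:9  d3:8  d4:4  d5:0  d6:0  d7:0 → peak 9
Load test@3: d1:4  d2:5  d3:8  d4:8  d5:0  d6:0  d7:0 → peak 8
Load test@4: d1:4  d2:5  d3:4  d4:8  d5:4  d6:0  d7:0 → peak 8
Load test@5: d1:4  d2:5  d3:4  d4:4  d5:4  d6:4  d7:0 → peak 5
Load test@6: d1:4  d2:5  d3:4  d4:4  d5:0  d6:4  d7:4 → peak 5
Best is Load test@5, peak 5.

5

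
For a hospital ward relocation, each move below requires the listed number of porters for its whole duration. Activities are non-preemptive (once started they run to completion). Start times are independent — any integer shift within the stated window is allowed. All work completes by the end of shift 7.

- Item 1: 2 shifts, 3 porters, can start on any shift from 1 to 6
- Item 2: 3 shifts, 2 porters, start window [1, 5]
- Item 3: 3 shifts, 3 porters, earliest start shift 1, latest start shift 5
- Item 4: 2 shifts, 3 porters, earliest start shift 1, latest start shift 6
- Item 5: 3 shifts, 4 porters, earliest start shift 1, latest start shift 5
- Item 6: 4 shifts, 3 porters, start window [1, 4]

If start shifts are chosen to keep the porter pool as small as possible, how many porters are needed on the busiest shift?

Early-start (Item 1@1, Item 2@1, Item 3@1, Item 4@1, Item 5@1, Item 6@1) gives peak 18: s1:18  s2:18  s3:12  s4:3  s5:0  s6:0  s7:0.
Shift Item 4→3, Item 5→5, Item 6→4.
Schedule Item 1@1, Item 2@1, Item 3@1, Item 4@3, Item 5@5, Item 6@4: s1:8  s2:8  s3:8  s4:6  s5:7  s6:7  s7:7 — peak 8.
Total porter-shifts = 51 over 7 shifts ⇒ peak ≥ ⌈51/7⌉ = 8, so 8 is optimal.

8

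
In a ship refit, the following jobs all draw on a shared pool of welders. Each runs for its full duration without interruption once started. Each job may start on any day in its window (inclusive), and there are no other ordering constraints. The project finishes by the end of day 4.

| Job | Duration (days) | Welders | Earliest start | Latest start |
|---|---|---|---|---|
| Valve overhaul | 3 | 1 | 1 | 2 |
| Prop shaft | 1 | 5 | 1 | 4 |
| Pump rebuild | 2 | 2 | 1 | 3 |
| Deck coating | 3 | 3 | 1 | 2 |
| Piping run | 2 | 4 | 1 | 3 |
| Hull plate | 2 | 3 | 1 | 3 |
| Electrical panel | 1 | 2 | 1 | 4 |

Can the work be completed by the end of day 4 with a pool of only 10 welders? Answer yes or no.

yes

Schedule Valve overhaul@1, Prop shaft@1, Pump rebuild@2, Deck coating@2, Piping run@1, Hull plate@3, Electrical panel@4: d1:10  d2:10  d3:9  d4:8 — peak 10 ≤ 10.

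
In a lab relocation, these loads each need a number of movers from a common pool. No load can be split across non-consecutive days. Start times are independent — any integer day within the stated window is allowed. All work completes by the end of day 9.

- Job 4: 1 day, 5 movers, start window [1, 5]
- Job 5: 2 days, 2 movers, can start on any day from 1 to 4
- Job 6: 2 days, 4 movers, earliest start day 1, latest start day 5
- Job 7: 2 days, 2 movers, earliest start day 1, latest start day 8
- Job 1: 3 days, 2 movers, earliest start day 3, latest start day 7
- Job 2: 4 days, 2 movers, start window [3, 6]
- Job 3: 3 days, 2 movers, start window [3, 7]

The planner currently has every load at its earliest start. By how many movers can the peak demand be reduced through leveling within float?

7

Early-start peak: d1:13  d2:8  d3:6  d4:6  d5:6  d6:2  d7:0  d8:0  d9:0 ⇒ 13.
Leveled (Job 4@1, Job 5@2, Job 6@2, Job 7@4, Job 1@4, Job 2@4, Job 3@6): d1:5  d2:6  d3:6  d4:6  d5:6  d6:6  d7:4  d8:2  d9:0 ⇒ 6.
Reduction 13 − 6 = 7.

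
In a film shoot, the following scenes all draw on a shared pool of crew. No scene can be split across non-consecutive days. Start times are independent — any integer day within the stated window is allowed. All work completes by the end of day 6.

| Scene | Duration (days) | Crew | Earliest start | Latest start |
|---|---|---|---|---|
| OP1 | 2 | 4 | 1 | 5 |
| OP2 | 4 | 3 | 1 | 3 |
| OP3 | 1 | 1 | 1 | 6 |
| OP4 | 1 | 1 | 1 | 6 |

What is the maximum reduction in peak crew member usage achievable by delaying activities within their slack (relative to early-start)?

5

Early-start peak: d1:9  d2:7  d3:3  d4:3  d5:0  d6:0 ⇒ 9.
Leveled (OP1@1, OP2@3, OP3@3, OP4@4): d1:4  d2:4  d3:4  d4:4  d5:3  d6:3 ⇒ 4.
Reduction 9 − 4 = 5.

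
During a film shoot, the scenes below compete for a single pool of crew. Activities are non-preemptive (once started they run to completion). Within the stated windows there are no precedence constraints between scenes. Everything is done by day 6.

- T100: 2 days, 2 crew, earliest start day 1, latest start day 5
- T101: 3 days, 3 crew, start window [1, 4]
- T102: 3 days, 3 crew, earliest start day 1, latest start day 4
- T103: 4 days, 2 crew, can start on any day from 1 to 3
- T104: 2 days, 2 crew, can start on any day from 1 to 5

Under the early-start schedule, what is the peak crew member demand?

12

Early-start schedule: T100@1, T101@1, T102@1, T103@1, T104@1.
Load per day: day 1: 12, day 2: 12, day 3: 8, day 4: 2, day 5: 0, day 6: 0.
Peak is 12.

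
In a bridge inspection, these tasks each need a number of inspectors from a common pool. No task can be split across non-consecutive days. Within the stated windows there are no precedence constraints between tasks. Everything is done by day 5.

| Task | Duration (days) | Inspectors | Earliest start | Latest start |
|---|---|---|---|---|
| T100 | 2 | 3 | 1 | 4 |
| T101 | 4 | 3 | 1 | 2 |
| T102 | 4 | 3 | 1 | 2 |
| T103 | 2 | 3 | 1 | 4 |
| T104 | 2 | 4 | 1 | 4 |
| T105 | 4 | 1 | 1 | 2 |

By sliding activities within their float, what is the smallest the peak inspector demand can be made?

13

Early-start (T100@1, T101@1, T102@1, T103@1, T104@1, T105@1) gives peak 17: d1:17  d2:17  d3:7  d4:7  d5:0.
Shift T104→3.
Schedule T100@1, T101@1, T102@1, T103@1, T104@3, T105@1: d1:13  d2:13  d3:11  d4:11  d5:0 — peak 13.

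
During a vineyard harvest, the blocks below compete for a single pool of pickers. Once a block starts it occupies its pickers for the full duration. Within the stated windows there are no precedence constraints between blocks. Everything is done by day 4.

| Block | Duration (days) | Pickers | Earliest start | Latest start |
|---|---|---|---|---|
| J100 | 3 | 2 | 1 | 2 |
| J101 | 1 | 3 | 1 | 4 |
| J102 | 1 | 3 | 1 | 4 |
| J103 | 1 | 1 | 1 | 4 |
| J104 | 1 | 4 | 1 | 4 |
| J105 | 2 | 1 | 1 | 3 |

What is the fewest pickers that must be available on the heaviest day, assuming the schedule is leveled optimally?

Early-start (J100@1, J101@1, J102@1, J103@1, J104@1, J105@1) gives peak 14: d1:14  d2:3  d3:2  d4:0.
Shift J102→2, J103→3, J104→4, J105→3.
Schedule J100@1, J101@1, J102@2, J103@3, J104@4, J105@3: d1:5  d2:5  d3:4  d4:5 — peak 5.
Total picker-days = 19 over 4 days ⇒ peak ≥ ⌈19/4⌉ = 5, so 5 is optimal.

5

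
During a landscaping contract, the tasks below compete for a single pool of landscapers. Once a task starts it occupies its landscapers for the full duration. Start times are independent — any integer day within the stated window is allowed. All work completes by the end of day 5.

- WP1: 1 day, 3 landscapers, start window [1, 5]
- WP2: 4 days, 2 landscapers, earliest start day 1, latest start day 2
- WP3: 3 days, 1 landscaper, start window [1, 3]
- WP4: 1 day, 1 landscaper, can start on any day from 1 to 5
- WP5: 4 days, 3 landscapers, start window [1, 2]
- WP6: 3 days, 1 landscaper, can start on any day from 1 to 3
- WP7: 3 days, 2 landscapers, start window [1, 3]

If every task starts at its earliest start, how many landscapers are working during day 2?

At early start, day 2 has: WP2, WP3, WP5, WP6, WP7.
Demand: 2 + 1 + 3 + 1 + 2 = 9.

9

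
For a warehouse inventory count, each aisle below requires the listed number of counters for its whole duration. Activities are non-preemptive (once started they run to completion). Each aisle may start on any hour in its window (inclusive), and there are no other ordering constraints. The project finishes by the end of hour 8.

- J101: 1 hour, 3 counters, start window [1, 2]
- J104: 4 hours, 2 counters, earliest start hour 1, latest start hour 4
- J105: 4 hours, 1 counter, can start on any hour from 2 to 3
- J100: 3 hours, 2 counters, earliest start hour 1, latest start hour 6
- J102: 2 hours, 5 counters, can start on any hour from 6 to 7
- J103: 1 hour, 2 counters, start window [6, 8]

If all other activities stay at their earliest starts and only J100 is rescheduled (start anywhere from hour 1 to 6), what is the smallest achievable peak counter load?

7

J100@1: h1:7  h2:5  h3:5  h4:3  h5:1  h6:7  h7:5  h8:0 → peak 7
J100@2: h1:5  h2:5  h3:5  h4:5  h5:1  h6:7  h7:5  h8:0 → peak 7
J100@3: h1:5  h2:3  h3:5  h4:5  h5:3  h6:7  h7:5  h8:0 → peak 7
J100@4: h1:5  h2:3  h3:3  h4:5  h5:3  h6:9  h7:5  h8:0 → peak 9
J100@5: h1:5  h2:3  h3:3  h4:3  h5:3  h6:9  h7:7  h8:0 → peak 9
J100@6: h1:5  h2:3  h3:3  h4:3  h5:1  h6:9  h7:7  h8:2 → peak 9
Best is J100@1, peak 7.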